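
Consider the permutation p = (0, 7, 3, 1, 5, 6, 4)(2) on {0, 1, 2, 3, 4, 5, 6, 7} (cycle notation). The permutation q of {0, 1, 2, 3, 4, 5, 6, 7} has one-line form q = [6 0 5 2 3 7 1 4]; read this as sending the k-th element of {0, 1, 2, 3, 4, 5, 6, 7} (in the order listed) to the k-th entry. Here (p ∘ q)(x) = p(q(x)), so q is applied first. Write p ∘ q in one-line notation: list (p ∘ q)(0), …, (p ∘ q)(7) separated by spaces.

(p ∘ q)(x) = p(q(x)). Computing each image: p(q(0)) = p(6) = 4, p(q(1)) = p(0) = 7, p(q(2)) = p(5) = 6, p(q(3)) = p(2) = 2, p(q(4)) = p(3) = 1, p(q(5)) = p(7) = 3, p(q(6)) = p(1) = 5, p(q(7)) = p(4) = 0.
Hence p ∘ q = [4 7 6 2 1 3 5 0].

4 7 6 2 1 3 5 0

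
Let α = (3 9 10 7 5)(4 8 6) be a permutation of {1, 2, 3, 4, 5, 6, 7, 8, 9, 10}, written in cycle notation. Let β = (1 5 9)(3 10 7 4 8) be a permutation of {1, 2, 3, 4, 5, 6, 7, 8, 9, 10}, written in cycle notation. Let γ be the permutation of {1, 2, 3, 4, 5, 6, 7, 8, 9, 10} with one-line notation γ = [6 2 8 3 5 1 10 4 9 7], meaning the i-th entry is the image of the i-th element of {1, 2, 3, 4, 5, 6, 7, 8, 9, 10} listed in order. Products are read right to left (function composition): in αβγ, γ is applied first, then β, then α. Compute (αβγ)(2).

Apply the permutations in order: γ(2) = 2, then β(2) = 2, then α(2) = 2. So (αβγ)(2) = 2.

2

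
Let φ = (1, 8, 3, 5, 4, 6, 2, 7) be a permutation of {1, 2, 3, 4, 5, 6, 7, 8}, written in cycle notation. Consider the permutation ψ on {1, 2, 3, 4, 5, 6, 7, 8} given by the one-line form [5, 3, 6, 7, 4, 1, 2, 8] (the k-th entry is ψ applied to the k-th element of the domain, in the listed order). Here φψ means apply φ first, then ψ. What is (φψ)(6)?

3

First apply φ: φ(6) = 2, then ψ(2) = 3. Thus (φψ)(6) = 3.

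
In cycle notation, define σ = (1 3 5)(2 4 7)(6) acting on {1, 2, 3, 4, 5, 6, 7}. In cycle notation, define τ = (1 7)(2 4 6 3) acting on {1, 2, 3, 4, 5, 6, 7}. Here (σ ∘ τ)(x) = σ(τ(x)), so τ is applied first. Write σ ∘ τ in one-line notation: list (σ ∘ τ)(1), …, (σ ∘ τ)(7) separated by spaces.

For each element, apply τ then σ: 1 → 7 → 2; 2 → 4 → 7; 3 → 2 → 4; 4 → 6 → 6; 5 → 5 → 1; 6 → 3 → 5; 7 → 1 → 3.
So σ ∘ τ in one-line form is 2 7 4 6 1 5 3.

2 7 4 6 1 5 3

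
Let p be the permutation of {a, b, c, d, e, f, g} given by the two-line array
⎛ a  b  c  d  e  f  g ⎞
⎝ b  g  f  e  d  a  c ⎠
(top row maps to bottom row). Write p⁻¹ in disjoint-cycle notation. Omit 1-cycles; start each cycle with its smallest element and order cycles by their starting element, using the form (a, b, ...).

(a, f, c, g, b)(d, e)

The cycle decomposition of p is (a, b, g, c, f)(d, e).
The inverse reverses every cycle; in canonical form, p⁻¹ = (a, f, c, g, b)(d, e).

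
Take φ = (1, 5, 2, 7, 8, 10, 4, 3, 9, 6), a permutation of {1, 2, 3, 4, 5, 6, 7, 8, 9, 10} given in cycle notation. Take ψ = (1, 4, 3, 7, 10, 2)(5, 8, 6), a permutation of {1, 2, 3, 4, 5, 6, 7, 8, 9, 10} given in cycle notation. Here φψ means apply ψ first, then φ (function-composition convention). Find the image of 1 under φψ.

3

First apply ψ: ψ(1) = 4, then φ(4) = 3. Thus (φψ)(1) = 3.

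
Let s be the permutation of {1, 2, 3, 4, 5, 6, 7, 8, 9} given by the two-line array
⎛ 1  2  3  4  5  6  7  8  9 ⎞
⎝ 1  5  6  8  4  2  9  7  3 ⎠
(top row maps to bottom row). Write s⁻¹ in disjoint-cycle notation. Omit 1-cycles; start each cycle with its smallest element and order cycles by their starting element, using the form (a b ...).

First write s in disjoint cycles: (2 5 4 8 7 9 3 6).
Reversing each cycle (and rotating so the smallest element leads) gives s⁻¹ = (2 6 3 9 7 8 4 5).

(2 6 3 9 7 8 4 5)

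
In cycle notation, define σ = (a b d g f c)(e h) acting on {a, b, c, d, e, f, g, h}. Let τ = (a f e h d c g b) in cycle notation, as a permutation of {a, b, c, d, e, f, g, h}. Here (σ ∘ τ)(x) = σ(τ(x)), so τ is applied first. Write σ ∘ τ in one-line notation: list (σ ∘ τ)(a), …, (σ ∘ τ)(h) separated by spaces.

(σ ∘ τ)(x) = σ(τ(x)). Computing each image: σ(τ(a)) = σ(f) = c, σ(τ(b)) = σ(a) = b, σ(τ(c)) = σ(g) = f, σ(τ(d)) = σ(c) = a, σ(τ(e)) = σ(h) = e, σ(τ(f)) = σ(e) = h, σ(τ(g)) = σ(b) = d, σ(τ(h)) = σ(d) = g.
Hence σ ∘ τ = [c b f a e h d g].

c b f a e h d g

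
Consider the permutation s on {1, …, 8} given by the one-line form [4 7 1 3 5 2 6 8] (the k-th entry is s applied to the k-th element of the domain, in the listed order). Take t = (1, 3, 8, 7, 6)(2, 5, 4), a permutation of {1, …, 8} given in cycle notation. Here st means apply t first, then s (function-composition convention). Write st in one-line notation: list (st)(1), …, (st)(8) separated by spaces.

1 5 8 7 3 4 2 6

For each element, apply t then s: 1 → 3 → 1; 2 → 5 → 5; 3 → 8 → 8; 4 → 2 → 7; 5 → 4 → 3; 6 → 1 → 4; 7 → 6 → 2; 8 → 7 → 6.
So st in one-line form is 1 5 8 7 3 4 2 6.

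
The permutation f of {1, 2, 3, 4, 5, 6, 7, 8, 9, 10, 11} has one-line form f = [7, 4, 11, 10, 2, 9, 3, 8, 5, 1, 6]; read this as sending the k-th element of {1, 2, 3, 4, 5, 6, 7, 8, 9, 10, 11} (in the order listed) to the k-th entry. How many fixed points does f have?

The fixed points (elements with f(x) = x) are {8}, so there is 1.

1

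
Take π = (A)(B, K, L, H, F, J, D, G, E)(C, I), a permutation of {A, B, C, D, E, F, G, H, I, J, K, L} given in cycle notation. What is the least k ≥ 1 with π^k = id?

The disjoint cycles have lengths 9, 2, 1.
The order is lcm(9, 2) = 18.

18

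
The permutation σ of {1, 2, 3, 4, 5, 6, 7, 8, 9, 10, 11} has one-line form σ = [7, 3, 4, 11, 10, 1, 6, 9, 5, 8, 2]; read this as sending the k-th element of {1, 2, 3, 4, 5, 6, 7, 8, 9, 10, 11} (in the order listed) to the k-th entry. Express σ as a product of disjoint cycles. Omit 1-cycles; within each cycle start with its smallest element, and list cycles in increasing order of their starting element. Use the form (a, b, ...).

From 1: 1 → 7 → 6 → 1, closing the cycle (1, 7, 6).
Repeating from the next unused element and collecting all non-trivial cycles gives (1, 7, 6)(2, 3, 4, 11)(5, 10, 8, 9).

(1, 7, 6)(2, 3, 4, 11)(5, 10, 8, 9)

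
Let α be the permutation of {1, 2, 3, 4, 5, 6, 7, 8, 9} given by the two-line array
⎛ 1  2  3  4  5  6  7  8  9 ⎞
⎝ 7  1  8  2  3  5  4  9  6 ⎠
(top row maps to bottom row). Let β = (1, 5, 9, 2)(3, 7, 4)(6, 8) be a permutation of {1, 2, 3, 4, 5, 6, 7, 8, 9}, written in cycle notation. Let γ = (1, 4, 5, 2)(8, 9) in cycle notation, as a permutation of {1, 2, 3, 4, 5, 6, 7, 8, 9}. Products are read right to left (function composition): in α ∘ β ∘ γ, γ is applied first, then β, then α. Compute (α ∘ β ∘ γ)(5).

7

(α ∘ β ∘ γ)(5) = α(β(γ(5))). γ(5) = 2, then β(2) = 1, then α(1) = 7, so the result is 7.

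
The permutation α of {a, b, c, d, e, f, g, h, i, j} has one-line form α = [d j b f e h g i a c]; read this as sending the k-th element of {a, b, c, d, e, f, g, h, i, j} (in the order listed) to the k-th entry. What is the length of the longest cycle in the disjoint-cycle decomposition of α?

5

Decomposing into disjoint cycles gives (a d f h i)(b j c); the longest has length 5.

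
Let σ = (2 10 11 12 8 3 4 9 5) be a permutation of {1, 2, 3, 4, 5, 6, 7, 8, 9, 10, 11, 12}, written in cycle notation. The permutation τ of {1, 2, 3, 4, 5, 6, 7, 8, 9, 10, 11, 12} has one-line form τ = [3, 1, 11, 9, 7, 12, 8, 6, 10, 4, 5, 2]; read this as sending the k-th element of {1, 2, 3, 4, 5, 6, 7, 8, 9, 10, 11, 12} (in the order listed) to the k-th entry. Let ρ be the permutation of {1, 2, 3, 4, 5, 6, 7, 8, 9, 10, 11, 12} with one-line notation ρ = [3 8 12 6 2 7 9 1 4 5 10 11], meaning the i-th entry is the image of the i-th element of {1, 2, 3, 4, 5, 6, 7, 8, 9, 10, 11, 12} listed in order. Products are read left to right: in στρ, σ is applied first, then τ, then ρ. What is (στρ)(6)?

11

Chase 6: σ(6) = 6; τ(6) = 12; ρ(12) = 11. Hence (στρ)(6) = 11.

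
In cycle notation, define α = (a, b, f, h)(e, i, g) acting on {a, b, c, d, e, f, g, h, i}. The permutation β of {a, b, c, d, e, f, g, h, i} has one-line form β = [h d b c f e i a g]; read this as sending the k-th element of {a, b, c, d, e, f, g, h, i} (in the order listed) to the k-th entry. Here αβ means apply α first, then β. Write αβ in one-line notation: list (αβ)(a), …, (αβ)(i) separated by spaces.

d e b c g a f h i

(αβ)(x) = β(α(x)). Computing each image: β(α(a)) = β(b) = d, β(α(b)) = β(f) = e, β(α(c)) = β(c) = b, β(α(d)) = β(d) = c, β(α(e)) = β(i) = g, β(α(f)) = β(h) = a, β(α(g)) = β(e) = f, β(α(h)) = β(a) = h, β(α(i)) = β(g) = i.
Hence αβ = [d e b c g a f h i].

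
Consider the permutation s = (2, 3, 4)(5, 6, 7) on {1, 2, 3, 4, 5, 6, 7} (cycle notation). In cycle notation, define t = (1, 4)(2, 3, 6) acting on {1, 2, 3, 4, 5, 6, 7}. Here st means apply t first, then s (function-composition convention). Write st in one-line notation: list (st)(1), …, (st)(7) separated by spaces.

2 4 7 1 6 3 5

Chase each element through t then s: 1 → 4 → 2; 2 → 3 → 4; 3 → 6 → 7; 4 → 1 → 1; 5 → 5 → 6; 6 → 2 → 3; 7 → 7 → 5.
Collecting the images, st = [2 4 7 1 6 3 5].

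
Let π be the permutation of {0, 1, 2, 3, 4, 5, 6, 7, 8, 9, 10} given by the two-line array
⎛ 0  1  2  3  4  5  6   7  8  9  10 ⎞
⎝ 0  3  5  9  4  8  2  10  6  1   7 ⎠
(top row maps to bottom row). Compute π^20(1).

9

Tracing 1 → 3 → … returns to 1 after 3 steps, so 1 lies in a 3-cycle (1 3 9).
On a 3-cycle, π^3 is the identity, so π^20 = π^2 there (20 ≡ 2 mod 3).
Advancing 2 steps from 1: 1 → 3 → 9.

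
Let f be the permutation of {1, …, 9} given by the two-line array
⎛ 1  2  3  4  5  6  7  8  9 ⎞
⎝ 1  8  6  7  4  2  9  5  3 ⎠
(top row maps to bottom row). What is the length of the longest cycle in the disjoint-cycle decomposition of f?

Decomposing into disjoint cycles gives (2 8 5 4 7 9 3 6); the longest has length 8.

8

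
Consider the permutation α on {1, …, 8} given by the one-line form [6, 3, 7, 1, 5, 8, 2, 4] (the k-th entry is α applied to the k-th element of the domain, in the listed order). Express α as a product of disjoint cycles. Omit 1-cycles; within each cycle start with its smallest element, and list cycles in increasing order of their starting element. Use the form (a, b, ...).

Start at 1 and follow images: 1 → 6 → 8 → 4 → 1, giving the cycle (1, 6, 8, 4).
Continuing from each remaining unvisited element yields (1, 6, 8, 4)(2, 3, 7).

(1, 6, 8, 4)(2, 3, 7)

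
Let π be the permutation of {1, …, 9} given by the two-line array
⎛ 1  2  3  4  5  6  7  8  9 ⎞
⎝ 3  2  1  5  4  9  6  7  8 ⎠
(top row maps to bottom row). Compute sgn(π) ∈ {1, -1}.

-1

In disjoint-cycle form the cycle lengths are 4, 2, 2, 1.
A cycle is odd iff its length is even; π has 3 even-length cycles, so sgn(π) = (−1)^3 and π is odd.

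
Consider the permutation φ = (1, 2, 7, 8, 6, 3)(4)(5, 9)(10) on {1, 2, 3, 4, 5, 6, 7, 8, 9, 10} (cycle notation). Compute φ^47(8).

7

8 lies in the 6-cycle (1, 2, 7, 8, 6, 3).
On a 6-cycle, φ^6 is the identity, so φ^47 = φ^5 there (47 ≡ 5 mod 6).
Advancing 5 steps from 8: 8 → 6 → 3 → 1 → 2 → 7.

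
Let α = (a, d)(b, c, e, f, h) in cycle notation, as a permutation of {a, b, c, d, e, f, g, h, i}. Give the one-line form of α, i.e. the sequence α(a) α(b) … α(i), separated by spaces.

Image by image: a↦d, b↦c, c↦e, d↦a, e↦f, f↦h, g↦g, h↦b, i↦i.
Listing these in domain order gives d c e a f h g b i.

d c e a f h g b i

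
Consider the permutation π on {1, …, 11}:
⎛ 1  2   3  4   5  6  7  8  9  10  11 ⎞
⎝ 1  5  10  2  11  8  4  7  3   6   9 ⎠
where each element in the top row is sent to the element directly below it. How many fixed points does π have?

The fixed points (elements with π(x) = x) are {1}, so there is 1.

1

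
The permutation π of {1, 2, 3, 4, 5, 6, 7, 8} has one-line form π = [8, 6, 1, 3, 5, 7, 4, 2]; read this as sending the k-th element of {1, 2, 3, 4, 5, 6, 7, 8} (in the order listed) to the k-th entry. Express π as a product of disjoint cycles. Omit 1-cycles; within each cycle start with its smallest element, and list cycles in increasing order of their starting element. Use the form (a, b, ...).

From 1: 1 → 8 → 2 → 6 → 7 → 4 → 3 → 1, closing the cycle (1, 8, 2, 6, 7, 4, 3).
Repeating from the next unused element and collecting all non-trivial cycles gives (1, 8, 2, 6, 7, 4, 3).

(1, 8, 2, 6, 7, 4, 3)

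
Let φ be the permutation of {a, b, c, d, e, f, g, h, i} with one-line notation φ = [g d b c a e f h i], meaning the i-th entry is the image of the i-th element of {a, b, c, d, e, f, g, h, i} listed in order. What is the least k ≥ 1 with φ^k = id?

12

Writing φ as disjoint cycles, the cycle lengths are 4, 3, 1, 1.
The order of φ is the least common multiple of its cycle lengths: lcm(4, 3) = 12.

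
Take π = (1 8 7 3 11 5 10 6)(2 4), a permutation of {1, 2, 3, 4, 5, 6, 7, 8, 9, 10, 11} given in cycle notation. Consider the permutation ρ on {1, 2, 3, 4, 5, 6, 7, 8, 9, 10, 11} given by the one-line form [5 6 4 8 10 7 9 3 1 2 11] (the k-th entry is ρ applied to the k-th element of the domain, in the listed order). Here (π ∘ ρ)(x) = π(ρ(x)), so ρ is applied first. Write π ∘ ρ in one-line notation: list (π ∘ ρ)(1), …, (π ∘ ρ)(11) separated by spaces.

(π ∘ ρ)(x) = π(ρ(x)). Computing each image: π(ρ(1)) = π(5) = 10, π(ρ(2)) = π(6) = 1, π(ρ(3)) = π(4) = 2, π(ρ(4)) = π(8) = 7, π(ρ(5)) = π(10) = 6, π(ρ(6)) = π(7) = 3, π(ρ(7)) = π(9) = 9, π(ρ(8)) = π(3) = 11, π(ρ(9)) = π(1) = 8, π(ρ(10)) = π(2) = 4, π(ρ(11)) = π(11) = 5.
Hence π ∘ ρ = [10 1 2 7 6 3 9 11 8 4 5].

10 1 2 7 6 3 9 11 8 4 5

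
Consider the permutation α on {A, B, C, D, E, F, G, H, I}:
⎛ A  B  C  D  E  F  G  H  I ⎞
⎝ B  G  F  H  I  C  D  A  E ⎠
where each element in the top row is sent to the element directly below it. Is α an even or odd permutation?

In disjoint-cycle form the cycle lengths are 5, 2, 2.
A cycle of length ℓ contributes ℓ−1 transpositions, so α is a product of 4 + 1 + 1 = 6 transpositions — even.

even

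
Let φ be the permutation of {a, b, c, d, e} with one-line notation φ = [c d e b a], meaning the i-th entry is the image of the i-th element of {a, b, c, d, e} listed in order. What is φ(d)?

b

d is element number 4 of the domain, and entry number 4 of the one-line form is b, so φ(d) = b.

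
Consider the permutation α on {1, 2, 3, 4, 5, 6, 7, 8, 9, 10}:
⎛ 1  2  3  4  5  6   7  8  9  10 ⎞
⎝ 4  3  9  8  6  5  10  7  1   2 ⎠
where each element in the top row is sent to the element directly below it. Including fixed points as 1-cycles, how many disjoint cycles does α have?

The cycle decomposition is (1, 4, 8, 7, 10, 2, 3, 9)(5, 6), which has 2 cycles (counting 1-cycles).

2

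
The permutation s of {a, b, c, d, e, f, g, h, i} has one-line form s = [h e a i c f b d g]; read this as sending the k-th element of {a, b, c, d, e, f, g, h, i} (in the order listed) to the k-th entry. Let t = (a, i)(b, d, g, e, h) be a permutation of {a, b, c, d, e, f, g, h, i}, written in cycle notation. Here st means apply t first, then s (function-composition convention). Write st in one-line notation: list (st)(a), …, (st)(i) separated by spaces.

g i a b d f c e h

(st)(x) = s(t(x)). Computing each image: s(t(a)) = s(i) = g, s(t(b)) = s(d) = i, s(t(c)) = s(c) = a, s(t(d)) = s(g) = b, s(t(e)) = s(h) = d, s(t(f)) = s(f) = f, s(t(g)) = s(e) = c, s(t(h)) = s(b) = e, s(t(i)) = s(a) = h.
Hence st = [g i a b d f c e h].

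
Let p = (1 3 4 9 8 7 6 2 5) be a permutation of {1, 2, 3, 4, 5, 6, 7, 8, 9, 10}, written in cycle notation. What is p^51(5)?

5 lies in the 9-cycle (1 3 4 9 8 7 6 2 5).
Since the cycle has length 9, p^51 acts on it the same as p^6 (51 mod 9 = 6).
Stepping 6 places around the cycle: 5 → 1 → 3 → 4 → 9 → 8 → 7.

7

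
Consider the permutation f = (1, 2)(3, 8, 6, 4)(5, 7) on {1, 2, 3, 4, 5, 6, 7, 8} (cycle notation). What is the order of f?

The cycle type of f is (4, 2, 2).
Since disjoint cycles commute, ord(f) = lcm(4, 2, 2) = 4.

4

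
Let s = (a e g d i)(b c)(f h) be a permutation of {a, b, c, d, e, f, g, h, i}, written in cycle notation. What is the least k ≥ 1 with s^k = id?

10

The cycle type of s is (5, 2, 2).
The order of s is the least common multiple of its cycle lengths: lcm(5, 2, 2) = 10.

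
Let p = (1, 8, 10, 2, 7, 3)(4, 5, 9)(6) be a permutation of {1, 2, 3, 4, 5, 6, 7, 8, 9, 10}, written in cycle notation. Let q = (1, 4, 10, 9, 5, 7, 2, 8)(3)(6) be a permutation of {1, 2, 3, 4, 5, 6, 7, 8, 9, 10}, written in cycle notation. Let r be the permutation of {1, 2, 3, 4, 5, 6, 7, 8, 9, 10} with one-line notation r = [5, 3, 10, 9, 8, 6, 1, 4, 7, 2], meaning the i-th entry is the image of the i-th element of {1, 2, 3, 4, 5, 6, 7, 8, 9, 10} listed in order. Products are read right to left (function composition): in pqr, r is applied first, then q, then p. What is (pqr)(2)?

(pqr)(2) = p(q(r(2))). r(2) = 3, then q(3) = 3, then p(3) = 1, so the result is 1.

1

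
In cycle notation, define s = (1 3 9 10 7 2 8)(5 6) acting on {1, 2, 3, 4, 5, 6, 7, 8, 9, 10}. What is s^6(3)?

3 lies in the 7-cycle (1 3 9 10 7 2 8).
Advancing 6 steps from 3: 3 → 9 → 10 → 7 → 2 → 8 → 1.

1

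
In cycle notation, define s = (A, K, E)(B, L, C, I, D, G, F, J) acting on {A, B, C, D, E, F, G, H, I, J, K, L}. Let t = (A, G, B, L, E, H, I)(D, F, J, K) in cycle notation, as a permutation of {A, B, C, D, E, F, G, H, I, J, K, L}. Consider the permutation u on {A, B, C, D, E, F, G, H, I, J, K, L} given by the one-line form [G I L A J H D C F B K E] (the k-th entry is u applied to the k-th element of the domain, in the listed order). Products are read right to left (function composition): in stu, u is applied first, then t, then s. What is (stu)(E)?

Apply the permutations in order: u(E) = J, then t(J) = K, then s(K) = E. So (stu)(E) = E.

E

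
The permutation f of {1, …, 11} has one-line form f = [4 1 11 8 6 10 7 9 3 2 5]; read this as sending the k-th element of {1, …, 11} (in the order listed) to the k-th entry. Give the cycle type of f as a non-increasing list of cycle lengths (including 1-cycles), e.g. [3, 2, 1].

[10, 1]

The disjoint cycles are (1, 4, 8, 9, 3, 11, 5, 6, 10, 2)(7), with lengths 10, 1 in non-increasing order.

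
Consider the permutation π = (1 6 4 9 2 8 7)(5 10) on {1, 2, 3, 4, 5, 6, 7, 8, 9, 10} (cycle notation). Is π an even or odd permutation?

odd

The cycle lengths are 7, 2, 1.
A cycle of length ℓ contributes ℓ−1 transpositions, so π is a product of 6 + 1 = 7 transpositions — odd.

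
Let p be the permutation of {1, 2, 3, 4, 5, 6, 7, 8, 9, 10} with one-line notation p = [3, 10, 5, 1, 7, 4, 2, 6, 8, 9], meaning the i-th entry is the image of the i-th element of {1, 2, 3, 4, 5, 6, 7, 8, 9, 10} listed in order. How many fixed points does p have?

0

No element satisfies p(x) = x, so there are 0 fixed points.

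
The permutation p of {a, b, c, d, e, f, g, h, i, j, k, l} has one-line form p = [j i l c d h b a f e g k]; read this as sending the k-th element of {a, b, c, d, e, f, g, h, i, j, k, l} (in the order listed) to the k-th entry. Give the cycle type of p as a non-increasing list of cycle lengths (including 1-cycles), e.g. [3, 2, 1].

The disjoint cycles are (a, j, e, d, c, l, k, g, b, i, f, h), with lengths 12 in non-increasing order.

[12]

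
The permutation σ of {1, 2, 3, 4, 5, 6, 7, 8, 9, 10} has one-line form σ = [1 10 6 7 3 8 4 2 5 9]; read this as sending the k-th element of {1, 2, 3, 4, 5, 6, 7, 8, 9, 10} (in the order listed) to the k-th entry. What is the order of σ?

Decomposing into disjoint cycles gives cycle lengths 7, 2, 1.
The order of σ is the least common multiple of its cycle lengths: lcm(7, 2) = 14.

14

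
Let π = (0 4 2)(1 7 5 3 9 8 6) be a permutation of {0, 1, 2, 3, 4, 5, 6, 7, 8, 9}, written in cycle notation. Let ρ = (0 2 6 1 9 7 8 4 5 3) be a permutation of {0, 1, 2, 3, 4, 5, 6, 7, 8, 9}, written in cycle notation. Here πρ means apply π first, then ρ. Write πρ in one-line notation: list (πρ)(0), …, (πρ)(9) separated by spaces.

For each element, apply π then ρ: 0 → 4 → 5; 1 → 7 → 8; 2 → 0 → 2; 3 → 9 → 7; 4 → 2 → 6; 5 → 3 → 0; 6 → 1 → 9; 7 → 5 → 3; 8 → 6 → 1; 9 → 8 → 4.
Collecting the images, πρ = [5 8 2 7 6 0 9 3 1 4].

5 8 2 7 6 0 9 3 1 4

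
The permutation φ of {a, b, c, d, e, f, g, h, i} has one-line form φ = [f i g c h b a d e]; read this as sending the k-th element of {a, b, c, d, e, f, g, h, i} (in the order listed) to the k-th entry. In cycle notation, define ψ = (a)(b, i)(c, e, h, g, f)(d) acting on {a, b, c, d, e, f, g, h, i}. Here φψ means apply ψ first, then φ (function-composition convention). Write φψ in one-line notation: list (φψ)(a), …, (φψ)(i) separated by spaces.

f e h c d g b a i

(φψ)(x) = φ(ψ(x)). Computing each image: φ(ψ(a)) = φ(a) = f, φ(ψ(b)) = φ(i) = e, φ(ψ(c)) = φ(e) = h, φ(ψ(d)) = φ(d) = c, φ(ψ(e)) = φ(h) = d, φ(ψ(f)) = φ(c) = g, φ(ψ(g)) = φ(f) = b, φ(ψ(h)) = φ(g) = a, φ(ψ(i)) = φ(b) = i.
Hence φψ = [f e h c d g b a i].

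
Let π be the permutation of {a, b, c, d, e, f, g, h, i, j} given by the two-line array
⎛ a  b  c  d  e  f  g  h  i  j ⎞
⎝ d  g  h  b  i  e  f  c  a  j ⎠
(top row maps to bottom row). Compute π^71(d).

Tracing d → b → … returns to d after 7 steps, so d lies in a 7-cycle (a, d, b, g, f, e, i).
On a 7-cycle, π^7 is the identity, so π^71 = π^1 there (71 ≡ 1 mod 7).
Stepping 1 place around the cycle: d → b.

b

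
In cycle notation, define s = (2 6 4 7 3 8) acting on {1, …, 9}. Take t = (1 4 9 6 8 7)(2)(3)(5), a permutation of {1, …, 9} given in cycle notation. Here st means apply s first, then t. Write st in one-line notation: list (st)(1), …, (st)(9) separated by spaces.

Chase each element through s then t: 1 → 1 → 4; 2 → 6 → 8; 3 → 8 → 7; 4 → 7 → 1; 5 → 5 → 5; 6 → 4 → 9; 7 → 3 → 3; 8 → 2 → 2; 9 → 9 → 6.
Collecting the images, st = [4 8 7 1 5 9 3 2 6].

4 8 7 1 5 9 3 2 6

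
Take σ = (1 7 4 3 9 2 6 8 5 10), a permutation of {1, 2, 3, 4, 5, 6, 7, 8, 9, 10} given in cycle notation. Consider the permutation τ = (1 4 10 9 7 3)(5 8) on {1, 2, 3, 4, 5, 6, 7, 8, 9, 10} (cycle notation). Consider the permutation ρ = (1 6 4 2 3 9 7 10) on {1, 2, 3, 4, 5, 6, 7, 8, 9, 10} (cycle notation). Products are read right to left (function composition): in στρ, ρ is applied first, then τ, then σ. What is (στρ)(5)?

(στρ)(5) = σ(τ(ρ(5))). ρ(5) = 5, then τ(5) = 8, then σ(8) = 5, so the result is 5.

5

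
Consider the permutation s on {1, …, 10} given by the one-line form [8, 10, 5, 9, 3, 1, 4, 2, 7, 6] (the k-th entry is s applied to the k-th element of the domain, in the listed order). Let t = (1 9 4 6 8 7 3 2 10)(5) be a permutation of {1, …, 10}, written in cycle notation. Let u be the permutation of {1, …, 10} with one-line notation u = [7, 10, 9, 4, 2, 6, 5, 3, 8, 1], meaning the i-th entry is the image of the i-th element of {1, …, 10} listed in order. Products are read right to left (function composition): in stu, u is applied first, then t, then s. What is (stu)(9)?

Chase 9: u(9) = 8; t(8) = 7; s(7) = 4. Hence (stu)(9) = 4.

4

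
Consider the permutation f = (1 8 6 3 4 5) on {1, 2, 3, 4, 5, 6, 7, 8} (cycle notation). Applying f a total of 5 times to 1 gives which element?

1 lies in the 6-cycle (1 8 6 3 4 5).
Stepping 5 places around the cycle: 1 → 8 → 6 → 3 → 4 → 5.

5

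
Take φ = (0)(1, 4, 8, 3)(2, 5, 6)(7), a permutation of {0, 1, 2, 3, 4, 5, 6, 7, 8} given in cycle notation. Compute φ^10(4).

4 lies in the 4-cycle (1, 4, 8, 3).
Powers repeat with period 4 on this cycle, and 10 mod 4 = 2, so φ^10(4) = φ^2(4).
Advancing 2 steps from 4: 4 → 8 → 3.

3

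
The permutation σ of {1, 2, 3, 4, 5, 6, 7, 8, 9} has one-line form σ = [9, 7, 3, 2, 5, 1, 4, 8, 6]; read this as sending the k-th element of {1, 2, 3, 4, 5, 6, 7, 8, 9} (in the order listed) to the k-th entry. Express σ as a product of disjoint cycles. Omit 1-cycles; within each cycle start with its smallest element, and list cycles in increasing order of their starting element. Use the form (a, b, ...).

Iterating σ from 1 gives 1 → 9 → 6 → 1; that is the 3-cycle (1, 9, 6).
Repeating from the next unused element and collecting all non-trivial cycles gives (1, 9, 6)(2, 7, 4).

(1, 9, 6)(2, 7, 4)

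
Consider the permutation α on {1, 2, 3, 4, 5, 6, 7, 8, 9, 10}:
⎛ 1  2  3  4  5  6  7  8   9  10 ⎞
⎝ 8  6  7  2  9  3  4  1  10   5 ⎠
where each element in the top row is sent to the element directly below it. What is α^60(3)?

3

Tracing 3 → 7 → … returns to 3 after 5 steps, so 3 lies in a 5-cycle (2, 6, 3, 7, 4).
On a 5-cycle, α^5 is the identity, so α^60 = α^0 there (60 ≡ 0 mod 5).
So α^60(3) = 3.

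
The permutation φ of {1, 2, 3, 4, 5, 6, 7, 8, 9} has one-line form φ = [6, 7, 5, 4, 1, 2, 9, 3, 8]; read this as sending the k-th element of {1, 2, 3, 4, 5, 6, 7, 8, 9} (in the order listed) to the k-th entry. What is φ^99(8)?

Tracing 8 → 3 → … returns to 8 after 8 steps, so 8 lies in an 8-cycle (1, 6, 2, 7, 9, 8, 3, 5).
Since the cycle has length 8, φ^99 acts on it the same as φ^3 (99 mod 8 = 3).
Advancing 3 steps from 8: 8 → 3 → 5 → 1.

1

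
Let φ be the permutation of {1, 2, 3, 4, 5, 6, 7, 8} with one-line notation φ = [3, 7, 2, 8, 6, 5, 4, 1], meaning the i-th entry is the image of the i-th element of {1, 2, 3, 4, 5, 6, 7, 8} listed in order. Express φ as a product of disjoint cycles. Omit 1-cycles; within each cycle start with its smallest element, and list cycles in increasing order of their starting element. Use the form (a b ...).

(1 3 2 7 4 8)(5 6)

From 1: 1 → 3 → 2 → 7 → 4 → 8 → 1, closing the cycle (1 3 2 7 4 8).
Repeating from the next unused element and collecting all non-trivial cycles gives (1 3 2 7 4 8)(5 6).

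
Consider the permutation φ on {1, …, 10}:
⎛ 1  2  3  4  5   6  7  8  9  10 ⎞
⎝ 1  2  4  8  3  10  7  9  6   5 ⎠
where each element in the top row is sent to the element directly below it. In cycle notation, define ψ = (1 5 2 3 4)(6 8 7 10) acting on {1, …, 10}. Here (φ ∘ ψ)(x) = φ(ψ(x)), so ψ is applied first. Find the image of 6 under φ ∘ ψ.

(φ ∘ ψ)(6) = φ(ψ(6)). ψ(6) = 8, then φ(8) = 9. So (φ ∘ ψ)(6) = 9.

9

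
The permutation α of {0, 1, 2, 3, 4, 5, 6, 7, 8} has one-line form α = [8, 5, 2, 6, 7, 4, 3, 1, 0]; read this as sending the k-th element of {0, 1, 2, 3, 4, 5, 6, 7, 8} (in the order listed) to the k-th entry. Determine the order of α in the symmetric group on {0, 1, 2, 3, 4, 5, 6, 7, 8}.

4

Decomposing into disjoint cycles gives cycle lengths 4, 2, 2, 1.
The order is lcm(4, 2, 2) = 4.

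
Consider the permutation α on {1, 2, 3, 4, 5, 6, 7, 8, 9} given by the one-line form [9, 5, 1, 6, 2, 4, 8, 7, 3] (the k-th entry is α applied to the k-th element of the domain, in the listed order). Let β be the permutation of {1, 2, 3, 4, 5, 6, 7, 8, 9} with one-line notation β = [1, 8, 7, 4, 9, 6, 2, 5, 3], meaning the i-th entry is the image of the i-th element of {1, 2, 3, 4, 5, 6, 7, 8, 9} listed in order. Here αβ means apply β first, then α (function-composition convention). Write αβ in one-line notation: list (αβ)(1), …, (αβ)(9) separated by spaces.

9 7 8 6 3 4 5 2 1

(αβ)(x) = α(β(x)). Computing each image: α(β(1)) = α(1) = 9, α(β(2)) = α(8) = 7, α(β(3)) = α(7) = 8, α(β(4)) = α(4) = 6, α(β(5)) = α(9) = 3, α(β(6)) = α(6) = 4, α(β(7)) = α(2) = 5, α(β(8)) = α(5) = 2, α(β(9)) = α(3) = 1.
Hence αβ = [9 7 8 6 3 4 5 2 1].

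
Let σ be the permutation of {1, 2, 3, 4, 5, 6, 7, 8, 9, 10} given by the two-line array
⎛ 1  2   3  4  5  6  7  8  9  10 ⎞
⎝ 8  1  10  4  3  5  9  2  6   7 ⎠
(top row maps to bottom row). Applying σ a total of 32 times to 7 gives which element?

6

Tracing 7 → 9 → … returns to 7 after 6 steps, so 7 lies in a 6-cycle (3, 10, 7, 9, 6, 5).
On a 6-cycle, σ^6 is the identity, so σ^32 = σ^2 there (32 ≡ 2 mod 6).
Advancing 2 steps from 7: 7 → 9 → 6.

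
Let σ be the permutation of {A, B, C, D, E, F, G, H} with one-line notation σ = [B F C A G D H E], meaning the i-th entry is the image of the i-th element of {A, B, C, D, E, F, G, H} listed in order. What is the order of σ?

The disjoint-cycle form of σ has cycle lengths 4, 3, 1.
The order of σ is the least common multiple of its cycle lengths: lcm(4, 3) = 12.

12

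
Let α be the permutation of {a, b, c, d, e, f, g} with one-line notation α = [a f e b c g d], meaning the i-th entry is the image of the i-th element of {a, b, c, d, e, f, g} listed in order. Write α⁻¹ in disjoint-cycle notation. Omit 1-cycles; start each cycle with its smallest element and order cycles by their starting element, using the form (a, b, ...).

(b, d, g, f)(c, e)

The cycle decomposition of α is (b, f, g, d)(c, e).
The inverse reverses every cycle; in canonical form, α⁻¹ = (b, d, g, f)(c, e).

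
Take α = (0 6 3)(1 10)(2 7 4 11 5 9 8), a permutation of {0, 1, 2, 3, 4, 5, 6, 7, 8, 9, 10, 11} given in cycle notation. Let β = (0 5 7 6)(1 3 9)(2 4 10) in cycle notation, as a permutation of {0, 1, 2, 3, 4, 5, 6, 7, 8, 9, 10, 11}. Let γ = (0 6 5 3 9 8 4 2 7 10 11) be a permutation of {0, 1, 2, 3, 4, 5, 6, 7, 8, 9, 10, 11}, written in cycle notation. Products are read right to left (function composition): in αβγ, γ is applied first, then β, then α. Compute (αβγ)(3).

10

Apply the permutations in order: γ(3) = 9, then β(9) = 1, then α(1) = 10. So (αβγ)(3) = 10.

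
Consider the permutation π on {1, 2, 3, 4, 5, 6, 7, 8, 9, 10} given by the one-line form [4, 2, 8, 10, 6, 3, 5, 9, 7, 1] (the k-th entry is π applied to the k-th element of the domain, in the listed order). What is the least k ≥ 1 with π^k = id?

6

Writing π as disjoint cycles, the cycle lengths are 6, 3, 1.
The order of π is the least common multiple of its cycle lengths: lcm(6, 3) = 6.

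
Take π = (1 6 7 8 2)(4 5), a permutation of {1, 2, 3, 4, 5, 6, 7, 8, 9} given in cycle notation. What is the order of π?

10

The disjoint cycles have lengths 5, 2, 1, 1.
The order is lcm(5, 2) = 10.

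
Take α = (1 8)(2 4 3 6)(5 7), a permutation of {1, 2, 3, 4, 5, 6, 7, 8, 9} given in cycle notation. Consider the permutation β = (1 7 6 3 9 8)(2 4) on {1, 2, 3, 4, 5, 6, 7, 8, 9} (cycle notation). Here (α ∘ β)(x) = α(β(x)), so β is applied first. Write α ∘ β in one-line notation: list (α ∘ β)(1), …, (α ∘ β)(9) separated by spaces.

5 3 9 4 7 6 2 8 1

(α ∘ β)(x) = α(β(x)). Computing each image: α(β(1)) = α(7) = 5, α(β(2)) = α(4) = 3, α(β(3)) = α(9) = 9, α(β(4)) = α(2) = 4, α(β(5)) = α(5) = 7, α(β(6)) = α(3) = 6, α(β(7)) = α(6) = 2, α(β(8)) = α(1) = 8, α(β(9)) = α(8) = 1.
Hence α ∘ β = [5 3 9 4 7 6 2 8 1].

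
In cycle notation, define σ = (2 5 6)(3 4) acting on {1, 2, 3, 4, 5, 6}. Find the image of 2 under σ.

In the cycle (2 5 6), 2 is followed by 5, so σ(2) = 5.

5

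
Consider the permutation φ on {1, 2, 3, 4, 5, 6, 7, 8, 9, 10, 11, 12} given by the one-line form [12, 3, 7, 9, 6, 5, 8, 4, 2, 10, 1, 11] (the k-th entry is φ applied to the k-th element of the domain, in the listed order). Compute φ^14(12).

Tracing 12 → 11 → … returns to 12 after 3 steps, so 12 lies in a 3-cycle (1 12 11).
On a 3-cycle, φ^3 is the identity, so φ^14 = φ^2 there (14 ≡ 2 mod 3).
Advancing 2 steps from 12: 12 → 11 → 1.

1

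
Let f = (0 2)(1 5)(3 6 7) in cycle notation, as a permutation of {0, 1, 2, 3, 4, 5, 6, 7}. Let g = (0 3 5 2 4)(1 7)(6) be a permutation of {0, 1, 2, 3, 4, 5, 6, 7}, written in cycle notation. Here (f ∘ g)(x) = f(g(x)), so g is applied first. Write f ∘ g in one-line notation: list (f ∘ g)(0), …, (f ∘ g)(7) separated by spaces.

For each element, apply g then f: 0 → 3 → 6; 1 → 7 → 3; 2 → 4 → 4; 3 → 5 → 1; 4 → 0 → 2; 5 → 2 → 0; 6 → 6 → 7; 7 → 1 → 5.
Collecting the images, f ∘ g = [6 3 4 1 2 0 7 5].

6 3 4 1 2 0 7 5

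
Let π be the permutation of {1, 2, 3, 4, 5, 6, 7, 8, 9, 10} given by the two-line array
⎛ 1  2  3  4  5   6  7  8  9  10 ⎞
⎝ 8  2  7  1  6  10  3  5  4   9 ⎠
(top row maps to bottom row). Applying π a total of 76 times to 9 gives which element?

Tracing 9 → 4 → … returns to 9 after 7 steps, so 9 lies in a 7-cycle (1, 8, 5, 6, 10, 9, 4).
On a 7-cycle, π^7 is the identity, so π^76 = π^6 there (76 ≡ 6 mod 7).
Stepping 6 places around the cycle: 9 → 4 → 1 → 8 → 5 → 6 → 10.

10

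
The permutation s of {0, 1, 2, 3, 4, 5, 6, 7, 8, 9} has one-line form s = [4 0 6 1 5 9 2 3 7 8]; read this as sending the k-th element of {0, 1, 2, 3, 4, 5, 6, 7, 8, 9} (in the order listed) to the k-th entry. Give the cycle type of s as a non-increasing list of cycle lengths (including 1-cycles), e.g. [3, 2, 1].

The disjoint cycles are (0, 4, 5, 9, 8, 7, 3, 1)(2, 6), with lengths 8, 2 in non-increasing order.

[8, 2]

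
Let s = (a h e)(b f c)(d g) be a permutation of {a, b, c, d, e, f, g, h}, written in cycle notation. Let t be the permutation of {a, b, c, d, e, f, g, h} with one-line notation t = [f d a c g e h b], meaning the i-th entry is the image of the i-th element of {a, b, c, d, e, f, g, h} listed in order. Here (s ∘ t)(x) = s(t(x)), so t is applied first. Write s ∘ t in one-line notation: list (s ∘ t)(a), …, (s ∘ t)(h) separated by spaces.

c g h b d a e f

Chase each element through t then s: a → f → c; b → d → g; c → a → h; d → c → b; e → g → d; f → e → a; g → h → e; h → b → f.
Collecting the images, s ∘ t = [c g h b d a e f].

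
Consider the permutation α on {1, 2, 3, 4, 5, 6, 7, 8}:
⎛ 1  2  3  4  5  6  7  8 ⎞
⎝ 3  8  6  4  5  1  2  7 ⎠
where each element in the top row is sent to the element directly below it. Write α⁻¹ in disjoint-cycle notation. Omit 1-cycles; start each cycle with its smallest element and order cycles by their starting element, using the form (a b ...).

First write α in disjoint cycles: (1 3 6)(2 8 7).
The inverse reverses every cycle; in canonical form, α⁻¹ = (1 6 3)(2 7 8).

(1 6 3)(2 7 8)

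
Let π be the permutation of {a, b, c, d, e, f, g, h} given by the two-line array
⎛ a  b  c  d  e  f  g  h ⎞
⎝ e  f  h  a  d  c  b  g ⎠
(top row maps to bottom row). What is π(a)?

The entry below a in the array is e, so π(a) = e.

e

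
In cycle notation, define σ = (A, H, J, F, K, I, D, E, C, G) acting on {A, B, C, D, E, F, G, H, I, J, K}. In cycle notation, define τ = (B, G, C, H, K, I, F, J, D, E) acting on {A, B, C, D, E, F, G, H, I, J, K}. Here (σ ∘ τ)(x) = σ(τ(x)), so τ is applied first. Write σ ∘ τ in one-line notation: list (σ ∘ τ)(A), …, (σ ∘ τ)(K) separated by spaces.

Chase each element through τ then σ: A → A → H; B → G → A; C → H → J; D → E → C; E → B → B; F → J → F; G → C → G; H → K → I; I → F → K; J → D → E; K → I → D.
Collecting the images, σ ∘ τ = [H A J C B F G I K E D].

H A J C B F G I K E D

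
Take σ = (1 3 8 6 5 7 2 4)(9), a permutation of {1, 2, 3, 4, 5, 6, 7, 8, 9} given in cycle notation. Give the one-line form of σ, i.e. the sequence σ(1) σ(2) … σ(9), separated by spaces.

3 4 8 1 7 5 2 6 9

Each element maps to the next entry in its cycle (wrapping to the front): 1↦3, 2↦4, 3↦8, 4↦1, 5↦7, 6↦5, 7↦2, 8↦6, 9↦9.
Listing these in domain order gives 3 4 8 1 7 5 2 6 9.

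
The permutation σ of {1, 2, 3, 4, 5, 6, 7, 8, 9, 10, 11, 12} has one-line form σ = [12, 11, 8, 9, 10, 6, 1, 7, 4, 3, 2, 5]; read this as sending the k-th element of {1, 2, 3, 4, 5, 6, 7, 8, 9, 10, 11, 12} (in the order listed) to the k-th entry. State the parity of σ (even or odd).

In disjoint-cycle form the cycle lengths are 7, 2, 2, 1.
A cycle of length ℓ contributes ℓ−1 transpositions, so σ is a product of 6 + 1 + 1 = 8 transpositions — even.

even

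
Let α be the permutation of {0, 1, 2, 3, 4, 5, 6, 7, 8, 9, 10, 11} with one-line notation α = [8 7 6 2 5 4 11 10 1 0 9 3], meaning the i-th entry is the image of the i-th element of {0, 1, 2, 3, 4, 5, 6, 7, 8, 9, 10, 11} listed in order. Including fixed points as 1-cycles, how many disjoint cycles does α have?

The cycle decomposition is (0, 8, 1, 7, 10, 9)(2, 6, 11, 3)(4, 5), which has 3 cycles (counting 1-cycles).

3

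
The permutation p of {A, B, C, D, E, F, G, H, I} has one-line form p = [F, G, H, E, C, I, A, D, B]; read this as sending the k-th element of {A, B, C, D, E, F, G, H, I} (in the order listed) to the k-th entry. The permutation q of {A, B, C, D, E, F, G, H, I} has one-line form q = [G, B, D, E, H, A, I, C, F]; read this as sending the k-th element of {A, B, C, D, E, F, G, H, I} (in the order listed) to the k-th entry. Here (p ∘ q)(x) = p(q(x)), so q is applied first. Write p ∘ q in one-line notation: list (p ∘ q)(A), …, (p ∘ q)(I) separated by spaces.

(p ∘ q)(x) = p(q(x)). Computing each image: p(q(A)) = p(G) = A, p(q(B)) = p(B) = G, p(q(C)) = p(D) = E, p(q(D)) = p(E) = C, p(q(E)) = p(H) = D, p(q(F)) = p(A) = F, p(q(G)) = p(I) = B, p(q(H)) = p(C) = H, p(q(I)) = p(F) = I.
Hence p ∘ q = [A G E C D F B H I].

A G E C D F B H I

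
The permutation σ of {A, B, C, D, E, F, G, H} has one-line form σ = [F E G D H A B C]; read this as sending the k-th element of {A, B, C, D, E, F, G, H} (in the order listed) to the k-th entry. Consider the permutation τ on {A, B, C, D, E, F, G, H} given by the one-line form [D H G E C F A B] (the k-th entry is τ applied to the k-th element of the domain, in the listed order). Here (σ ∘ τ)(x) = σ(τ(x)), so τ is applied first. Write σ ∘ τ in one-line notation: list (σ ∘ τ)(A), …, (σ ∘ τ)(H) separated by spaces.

D C B H G A F E

For each element, apply τ then σ: A → D → D; B → H → C; C → G → B; D → E → H; E → C → G; F → F → A; G → A → F; H → B → E.
Collecting the images, σ ∘ τ = [D C B H G A F E].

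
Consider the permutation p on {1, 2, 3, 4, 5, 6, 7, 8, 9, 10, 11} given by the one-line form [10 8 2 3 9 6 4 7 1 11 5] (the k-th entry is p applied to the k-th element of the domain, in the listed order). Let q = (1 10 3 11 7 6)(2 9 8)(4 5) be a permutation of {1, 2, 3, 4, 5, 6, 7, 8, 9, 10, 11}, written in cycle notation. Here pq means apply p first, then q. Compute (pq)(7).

First apply p: p(7) = 4, then q(4) = 5. Thus (pq)(7) = 5.

5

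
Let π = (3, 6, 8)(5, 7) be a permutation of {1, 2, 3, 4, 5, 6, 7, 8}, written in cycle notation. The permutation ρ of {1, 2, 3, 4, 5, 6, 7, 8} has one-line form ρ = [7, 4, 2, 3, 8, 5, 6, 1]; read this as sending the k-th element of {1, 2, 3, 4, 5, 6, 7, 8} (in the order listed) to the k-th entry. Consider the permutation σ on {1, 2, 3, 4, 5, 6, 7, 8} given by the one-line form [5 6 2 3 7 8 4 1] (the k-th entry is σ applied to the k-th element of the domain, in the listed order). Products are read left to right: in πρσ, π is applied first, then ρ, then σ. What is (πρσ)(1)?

4

Apply the permutations in order: π(1) = 1, then ρ(1) = 7, then σ(7) = 4. So (πρσ)(1) = 4.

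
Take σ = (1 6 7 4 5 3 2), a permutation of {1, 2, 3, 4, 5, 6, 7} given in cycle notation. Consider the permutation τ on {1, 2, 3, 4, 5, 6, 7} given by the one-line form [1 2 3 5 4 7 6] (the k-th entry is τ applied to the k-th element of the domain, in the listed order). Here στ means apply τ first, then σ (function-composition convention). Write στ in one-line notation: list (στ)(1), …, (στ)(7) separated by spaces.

6 1 2 3 5 4 7

(στ)(x) = σ(τ(x)). Computing each image: σ(τ(1)) = σ(1) = 6, σ(τ(2)) = σ(2) = 1, σ(τ(3)) = σ(3) = 2, σ(τ(4)) = σ(5) = 3, σ(τ(5)) = σ(4) = 5, σ(τ(6)) = σ(7) = 4, σ(τ(7)) = σ(6) = 7.
Hence στ = [6 1 2 3 5 4 7].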